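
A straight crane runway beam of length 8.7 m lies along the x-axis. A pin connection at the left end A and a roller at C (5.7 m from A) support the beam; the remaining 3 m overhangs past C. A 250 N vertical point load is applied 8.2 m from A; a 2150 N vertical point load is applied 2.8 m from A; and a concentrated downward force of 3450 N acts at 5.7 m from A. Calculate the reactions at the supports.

A_x = 0, A_y = 984.2 N, C_y = 4866 N

ΣM about A: C_y·5.7 − 250·8.2 − 2150·2.8 − 3450·5.7 = 0 → C_y = 27735/5.7 = 4865.79 ≈ 4866 N.
ΣF_y = 0: A_y + 4865.79 − 250 − 2150 − 3450 = 0 → A_y = 984.2 N.
ΣF_x = 0: no horizontal applied forces, so A_x = 0.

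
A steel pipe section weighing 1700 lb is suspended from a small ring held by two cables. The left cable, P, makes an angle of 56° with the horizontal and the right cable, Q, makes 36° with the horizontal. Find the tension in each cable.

ΣF_x = 0: −T_P·cos56° + T_Q·cos36° = 0 → T_Q = 0.6912·T_P.
ΣF_y = 0: T_P·sin56° + T_Q·sin36° = 1700.
Substitute: T_P·(0.829038 + 0.6912·0.587785) = 1700 → T_P = 1376.17 ≈ 1376 lb.
Then T_Q = 0.6912 × 1376.17 = 951.2 lb.

T_P = 1376 lb, T_Q = 951.2 lb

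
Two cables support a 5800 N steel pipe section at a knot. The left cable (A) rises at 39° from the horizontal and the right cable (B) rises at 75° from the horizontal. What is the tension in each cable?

T_A = 1643 N, T_B = 4934 N

ΣF_x = 0: −T_A·cos39° + T_B·cos75° = 0 → T_B = 3.00266·T_A.
ΣF_y = 0: T_A·sin39° + T_B·sin75° = 5800.
Substitute: T_A·(0.62932 + 3.00266·0.965926) = 5800 → T_A = 1643.21 ≈ 1643 N.
Then T_B = 3.00266 × 1643.21 = 4934 N.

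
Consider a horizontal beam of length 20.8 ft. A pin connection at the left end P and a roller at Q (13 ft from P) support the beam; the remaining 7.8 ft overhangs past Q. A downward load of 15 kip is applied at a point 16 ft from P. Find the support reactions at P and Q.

P_x = 0, P_y = -3.462 kip, Q_y = 18.46 kip

ΣM about P: Q_y·13 − 15·16 = 0 → Q_y = 240/13 = 18.4615 ≈ 18.46 kip.
ΣF_y = 0: P_y + 18.4615 − 15 = 0 → P_y = -3.462 kip.
ΣF_x = 0: no horizontal applied forces, so P_x = 0.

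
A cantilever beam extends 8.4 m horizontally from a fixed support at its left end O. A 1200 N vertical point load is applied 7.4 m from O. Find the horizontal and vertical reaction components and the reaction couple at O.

ΣF_x = 0: O_x = 0.
ΣF_y = 0: O_y − 1200 = 0 → O_y = 1200 N.
ΣM about O: M_O − 1200·7.4 = 0 → M_O = 8880 N·m.

O_x = 0, O_y = 1200 N, M_O = 8880 N·m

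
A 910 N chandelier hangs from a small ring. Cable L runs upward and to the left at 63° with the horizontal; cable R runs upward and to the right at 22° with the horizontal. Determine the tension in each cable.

ΣF_x = 0: −T_L·cos63° + T_R·cos22° = 0 → T_R = 0.489645·T_L.
ΣF_y = 0: T_L·sin63° + T_R·sin22° = 910.
Substitute: T_L·(0.891007 + 0.489645·0.374607) = 910 → T_L = 846.96 ≈ 847.0 N.
Then T_R = 0.489645 × 846.96 = 414.7 N.

T_L = 847.0 N, T_R = 414.7 N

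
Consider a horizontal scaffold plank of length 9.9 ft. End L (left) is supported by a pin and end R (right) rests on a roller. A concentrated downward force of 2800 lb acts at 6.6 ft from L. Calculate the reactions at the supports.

L_x = 0, L_y = 933.3 lb, R_y = 1867 lb

ΣM about L: R_y·9.9 − 2800·6.6 = 0 → R_y = 18480/9.9 = 1866.67 ≈ 1867 lb.
ΣF_y = 0: L_y + 1866.67 − 2800 = 0 → L_y = 933.3 lb.
ΣF_x = 0: no horizontal applied forces, so L_x = 0.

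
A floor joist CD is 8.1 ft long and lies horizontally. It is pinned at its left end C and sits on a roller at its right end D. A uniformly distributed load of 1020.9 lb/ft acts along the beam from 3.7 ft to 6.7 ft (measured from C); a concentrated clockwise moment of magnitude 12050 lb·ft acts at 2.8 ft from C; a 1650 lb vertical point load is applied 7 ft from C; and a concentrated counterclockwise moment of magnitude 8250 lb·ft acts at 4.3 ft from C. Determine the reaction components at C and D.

Resultant of the distributed load: 1020.9 × 3 = 3062.7 lb at 5.2 ft from C.
ΣM about C: D_y·8.1 − (1020.9·3)·5.2 − 12050 − 1650·7 + 8250 = 0 → D_y = 31276.04/8.1 = 3861.24 ≈ 3861 lb.
ΣF_y = 0: C_y + 3861.24 − 1020.9·3 − 1650 = 0 → C_y = 851.5 lb.
ΣF_x = 0: no horizontal applied forces, so C_x = 0.

C_x = 0, C_y = 851.5 lb, D_y = 3861 lb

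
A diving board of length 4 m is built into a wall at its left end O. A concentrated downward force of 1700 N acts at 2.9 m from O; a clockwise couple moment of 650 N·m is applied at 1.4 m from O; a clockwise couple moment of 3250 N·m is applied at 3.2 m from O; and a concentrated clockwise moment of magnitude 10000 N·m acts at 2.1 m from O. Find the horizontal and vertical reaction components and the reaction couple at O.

ΣF_x = 0: O_x = 0.
ΣF_y = 0: O_y − 1700 = 0 → O_y = 1700 N.
ΣM about O: M_O − 1700·2.9 − 650 − 3250 − 10000 = 0 → M_O = 18830 N·m.

O_x = 0, O_y = 1700 N, M_O = 18830 N·m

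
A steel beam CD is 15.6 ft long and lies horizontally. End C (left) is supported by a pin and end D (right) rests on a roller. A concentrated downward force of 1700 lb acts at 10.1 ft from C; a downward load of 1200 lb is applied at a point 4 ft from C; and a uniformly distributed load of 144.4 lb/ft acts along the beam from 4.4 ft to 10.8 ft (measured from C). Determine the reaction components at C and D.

Resultant of the distributed load: 144.4 × 6.4 = 924.16 lb at 7.6 ft from C.
ΣM about C: D_y·15.6 − 1700·10.1 − 1200·4 − (144.4·6.4)·7.6 = 0 → D_y = 28993.616/15.6 = 1858.57 ≈ 1859 lb.
ΣF_y = 0: C_y + 1858.57 − 1700 − 1200 − 144.4·6.4 = 0 → C_y = 1966 lb.
ΣF_x = 0: no horizontal applied forces, so C_x = 0.

C_x = 0, C_y = 1966 lb, D_y = 1859 lb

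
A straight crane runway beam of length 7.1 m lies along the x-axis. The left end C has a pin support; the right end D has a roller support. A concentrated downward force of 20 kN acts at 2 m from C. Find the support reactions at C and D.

C_x = 0, C_y = 14.37 kN, D_y = 5.634 kN

ΣM about C: D_y·7.1 − 20·2 = 0 → D_y = 40/7.1 = 5.6338 ≈ 5.634 kN.
ΣF_y = 0: C_y + 5.6338 − 20 = 0 → C_y = 14.37 kN.
ΣF_x = 0: no horizontal applied forces, so C_x = 0.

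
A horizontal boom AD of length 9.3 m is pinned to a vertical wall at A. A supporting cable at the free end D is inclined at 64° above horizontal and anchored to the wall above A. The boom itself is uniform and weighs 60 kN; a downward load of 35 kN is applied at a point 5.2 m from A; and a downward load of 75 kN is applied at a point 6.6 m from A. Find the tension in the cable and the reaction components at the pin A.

T = 114.4 kN, A_x = 50.14 kN, A_y = 67.20 kN

ΣM about A: T·sin64°·9.3 − 60·4.65 − 35·5.2 − 75·6.6 = 0 → T = 956/(9.3·0.898794) = 114.371 ≈ 114.4 kN.
ΣF_x = 0: A_x − T·cos64° = 0 → A_x = 114.371 × 0.438371 = 50.14 kN.
ΣF_y = 0: A_y + T·sin64° − 60 − 35 − 75 = 0 → A_y = 170 − 114.371 × 0.898794 = 67.20 kN.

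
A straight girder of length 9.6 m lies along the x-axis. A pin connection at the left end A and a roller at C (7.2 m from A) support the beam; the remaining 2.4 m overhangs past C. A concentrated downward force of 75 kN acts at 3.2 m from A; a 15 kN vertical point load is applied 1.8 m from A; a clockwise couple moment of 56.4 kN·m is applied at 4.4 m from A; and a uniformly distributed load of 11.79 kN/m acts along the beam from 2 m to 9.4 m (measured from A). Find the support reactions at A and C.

Resultant of the distributed load: 11.79 × 7.4 = 87.246 kN at 5.7 m from A.
Taking moments about A: C_y·7.2 − 75·3.2 − 15·1.8 − 56.4 − (11.79·7.4)·5.7 = 0 → C_y = 820.7022/7.2 = 113.986 ≈ 114.0 kN.
ΣF_y = 0: A_y + 113.986 − 75 − 15 − 11.79·7.4 = 0 → A_y = 63.26 kN.
ΣF_x = 0: no horizontal applied forces, so A_x = 0.

A_x = 0, A_y = 63.26 kN, C_y = 114.0 kN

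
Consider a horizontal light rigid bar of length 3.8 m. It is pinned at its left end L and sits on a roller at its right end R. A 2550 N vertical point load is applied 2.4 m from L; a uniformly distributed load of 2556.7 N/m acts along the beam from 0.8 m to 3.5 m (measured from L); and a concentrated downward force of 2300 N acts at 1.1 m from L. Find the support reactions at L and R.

Resultant of the distributed load: 2556.7 × 2.7 = 6903.09 N at 2.15 m from L.
Taking moments about L: R_y·3.8 − 2550·2.4 − (2556.7·2.7)·2.15 − 2300·1.1 = 0 → R_y = 23491.6435/3.8 = 6182.01 ≈ 6182 N.
ΣF_y = 0: L_y + 6182.01 − 2550 − 2556.7·2.7 − 2300 = 0 → L_y = 5571 N.
ΣF_x = 0: no horizontal applied forces, so L_x = 0.

L_x = 0, L_y = 5571 N, R_y = 6182 N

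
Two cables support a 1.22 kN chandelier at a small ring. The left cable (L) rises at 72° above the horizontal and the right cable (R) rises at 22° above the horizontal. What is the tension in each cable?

ΣF_x = 0: −T_L·cos72° + T_R·cos22° = 0 → T_R = 0.333286·T_L.
ΣF_y = 0: T_L·sin72° + T_R·sin22° = 1.22.
Substitute: T_L·(0.951057 + 0.333286·0.374607) = 1.22 → T_L = 1.13393 ≈ 1.134 kN.
Then T_R = 0.333286 × 1.13393 = 0.3779 kN.

T_L = 1.134 kN, T_R = 0.3779 kN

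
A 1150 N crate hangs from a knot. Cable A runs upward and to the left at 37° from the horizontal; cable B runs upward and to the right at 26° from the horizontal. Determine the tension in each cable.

ΣF_x = 0: −T_A·cos37° + T_B·cos26° = 0 → T_B = 0.888563·T_A.
ΣF_y = 0: T_A·sin37° + T_B·sin26° = 1150.
Substitute: T_A·(0.601815 + 0.888563·0.438371) = 1150 → T_A = 1160.05 ≈ 1160 N.
Then T_B = 0.888563 × 1160.05 = 1031 N.

T_A = 1160 N, T_B = 1031 N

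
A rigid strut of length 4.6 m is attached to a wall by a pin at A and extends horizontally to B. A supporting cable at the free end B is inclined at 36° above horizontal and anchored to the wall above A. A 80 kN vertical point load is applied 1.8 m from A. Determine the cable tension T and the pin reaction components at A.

T = 53.26 kN, A_x = 43.09 kN, A_y = 48.70 kN

ΣM about A: T·sin36°·4.6 − 80·1.8 = 0 → T = 144/(4.6·0.587785) = 53.2582 ≈ 53.26 kN.
ΣF_x = 0: A_x − T·cos36° = 0 → A_x = 53.2582 × 0.809017 = 43.09 kN.
ΣF_y = 0: A_y + T·sin36° − 80 = 0 → A_y = 80 − 53.2582 × 0.587785 = 48.70 kN.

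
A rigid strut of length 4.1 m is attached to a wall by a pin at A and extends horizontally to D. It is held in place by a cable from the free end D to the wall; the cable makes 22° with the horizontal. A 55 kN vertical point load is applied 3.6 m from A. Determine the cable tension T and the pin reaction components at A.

ΣM about A: T·sin22°·4.1 − 55·3.6 = 0 → T = 198/(4.1·0.374607) = 128.916 ≈ 128.9 kN.
ΣF_x = 0: A_x − T·cos22° = 0 → A_x = 128.916 × 0.927184 = 119.5 kN.
ΣF_y = 0: A_y + T·sin22° − 55 = 0 → A_y = 55 − 128.916 × 0.374607 = 6.707 kN.

T = 128.9 kN, A_x = 119.5 kN, A_y = 6.707 kN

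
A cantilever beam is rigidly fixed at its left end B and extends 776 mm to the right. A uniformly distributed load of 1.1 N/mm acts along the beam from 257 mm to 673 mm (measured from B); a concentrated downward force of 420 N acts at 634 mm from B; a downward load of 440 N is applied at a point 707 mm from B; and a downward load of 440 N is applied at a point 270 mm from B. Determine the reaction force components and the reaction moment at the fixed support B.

B_x = 0, B_y = 1758 N, M_B = 908900 N·mm

Resultant of the distributed load: 1.1 × 416 = 457.6 N at 465 mm from B.
ΣF_x = 0: B_x = 0.
ΣF_y = 0: B_y − 1.1·416 − 420 − 440 − 440 = 0 → B_y = 1758 N.
ΣM about B: M_B − (1.1·416)·465 − 420·634 − 440·707 − 440·270 = 0 → M_B = 908900 N·mm.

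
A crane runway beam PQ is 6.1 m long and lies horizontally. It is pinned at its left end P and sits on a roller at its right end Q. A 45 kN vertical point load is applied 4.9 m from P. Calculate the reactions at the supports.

ΣM about P: Q_y·6.1 − 45·4.9 = 0 → Q_y = 220.5/6.1 = 36.1475 ≈ 36.15 kN.
ΣF_y = 0: P_y + 36.1475 − 45 = 0 → P_y = 8.852 kN.
ΣF_x = 0: no horizontal applied forces, so P_x = 0.

P_x = 0, P_y = 8.852 kN, Q_y = 36.15 kN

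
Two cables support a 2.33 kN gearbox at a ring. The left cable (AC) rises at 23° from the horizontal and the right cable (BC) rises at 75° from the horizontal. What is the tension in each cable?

T_AC = 0.6090 kN, T_BC = 2.166 kN

ΣF_x = 0: −T_AC·cos23° + T_BC·cos75° = 0 → T_BC = 3.55656·T_AC.
ΣF_y = 0: T_AC·sin23° + T_BC·sin75° = 2.33.
Substitute: T_AC·(0.390731 + 3.55656·0.965926) = 2.33 → T_AC = 0.608974 ≈ 0.6090 kN.
Then T_BC = 3.55656 × 0.608974 = 2.166 kN.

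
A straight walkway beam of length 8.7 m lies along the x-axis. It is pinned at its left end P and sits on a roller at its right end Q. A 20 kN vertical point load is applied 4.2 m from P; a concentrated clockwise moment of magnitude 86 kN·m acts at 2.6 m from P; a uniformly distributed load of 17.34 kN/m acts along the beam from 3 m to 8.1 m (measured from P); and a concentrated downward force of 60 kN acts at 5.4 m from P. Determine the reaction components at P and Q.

Resultant of the distributed load: 17.34 × 5.1 = 88.434 kN at 5.55 m from P.
Moments about P: Q_y·8.7 − 20·4.2 − 86 − (17.34·5.1)·5.55 − 60·5.4 = 0 → Q_y = 984.8087/8.7 = 113.196 ≈ 113.2 kN.
ΣF_y = 0: P_y + 113.196 − 20 − 17.34·5.1 − 60 = 0 → P_y = 55.24 kN.
ΣF_x = 0: no horizontal applied forces, so P_x = 0.

P_x = 0, P_y = 55.24 kN, Q_y = 113.2 kN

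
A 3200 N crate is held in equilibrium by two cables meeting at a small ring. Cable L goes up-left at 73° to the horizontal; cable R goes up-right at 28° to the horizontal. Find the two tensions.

T_L = 2878 N, T_R = 953.1 N

ΣF_x = 0: −T_L·cos73° + T_R·cos28° = 0 → T_R = 0.331131·T_L.
ΣF_y = 0: T_L·sin73° + T_R·sin28° = 3200.
Substitute: T_L·(0.956305 + 0.331131·0.469472) = 3200 → T_L = 2878.31 ≈ 2878 N.
Then T_R = 0.331131 × 2878.31 = 953.1 N.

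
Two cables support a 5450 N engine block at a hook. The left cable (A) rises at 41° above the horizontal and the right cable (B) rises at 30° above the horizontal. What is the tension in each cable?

T_A = 4992 N, T_B = 4350 N

ΣF_x = 0: −T_A·cos41° + T_B·cos30° = 0 → T_B = 0.871464·T_A.
ΣF_y = 0: T_A·sin41° + T_B·sin30° = 5450.
Substitute: T_A·(0.656059 + 0.871464·0.5) = 5450 → T_A = 4991.8 ≈ 4992 N.
Then T_B = 0.871464 × 4991.8 = 4350 N.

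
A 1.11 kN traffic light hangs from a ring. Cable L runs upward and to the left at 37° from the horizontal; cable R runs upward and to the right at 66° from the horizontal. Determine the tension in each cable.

T_L = 0.4634 kN, T_R = 0.9098 kN

ΣF_x = 0: −T_L·cos37° + T_R·cos66° = 0 → T_R = 1.96352·T_L.
ΣF_y = 0: T_L·sin37° + T_R·sin66° = 1.11.
Substitute: T_L·(0.601815 + 1.96352·0.913545) = 1.11 → T_L = 0.463354 ≈ 0.4634 kN.
Then T_R = 1.96352 × 0.463354 = 0.9098 kN.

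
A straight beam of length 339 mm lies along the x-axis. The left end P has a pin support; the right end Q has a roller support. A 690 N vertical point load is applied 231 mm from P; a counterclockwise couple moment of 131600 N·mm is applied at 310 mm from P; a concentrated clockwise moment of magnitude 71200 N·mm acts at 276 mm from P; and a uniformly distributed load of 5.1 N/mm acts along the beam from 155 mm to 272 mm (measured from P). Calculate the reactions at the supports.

Resultant of the distributed load: 5.1 × 117 = 596.7 N at 213.5 mm from P.
ΣM about P: Q_y·339 − 690·231 + 131600 − 71200 − (5.1·117)·213.5 = 0 → Q_y = 226385.45/339 = 667.804 ≈ 667.8 N.
ΣF_y = 0: P_y + 667.804 − 690 − 5.1·117 = 0 → P_y = 618.9 N.
ΣF_x = 0: no horizontal applied forces, so P_x = 0.

P_x = 0, P_y = 618.9 N, Q_y = 667.8 N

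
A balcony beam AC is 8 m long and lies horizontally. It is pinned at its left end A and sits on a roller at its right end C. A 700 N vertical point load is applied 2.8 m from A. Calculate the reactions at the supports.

A_x = 0, A_y = 455.0 N, C_y = 245.0 N

Moments about A: C_y·8 − 700·2.8 = 0 → C_y = 1960/8 = 245.0 N.
ΣF_y = 0: A_y + 245 − 700 = 0 → A_y = 455.0 N.
ΣF_x = 0: no horizontal applied forces, so A_x = 0.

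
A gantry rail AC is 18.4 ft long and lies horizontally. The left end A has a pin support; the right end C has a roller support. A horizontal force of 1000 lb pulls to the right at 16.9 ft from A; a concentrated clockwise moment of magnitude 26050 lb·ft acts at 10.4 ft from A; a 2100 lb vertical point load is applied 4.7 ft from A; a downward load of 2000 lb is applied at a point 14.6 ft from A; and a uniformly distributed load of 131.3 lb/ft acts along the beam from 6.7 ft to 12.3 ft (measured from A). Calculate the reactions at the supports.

A_x = -1000 lb, A_y = 916.5 lb, C_y = 3919 lb

Resultant of the distributed load: 131.3 × 5.6 = 735.28 lb at 9.5 ft from A.
Taking moments about A: C_y·18.4 − 26050 − 2100·4.7 − 2000·14.6 − (131.3·5.6)·9.5 = 0 → C_y = 72105.16/18.4 = 3918.76 ≈ 3919 lb.
ΣF_y = 0: A_y + 3918.76 − 2100 − 2000 − 131.3·5.6 = 0 → A_y = 916.5 lb.
ΣF_x = 0: A_x + 1000 = 0 → A_x = -1000 lb.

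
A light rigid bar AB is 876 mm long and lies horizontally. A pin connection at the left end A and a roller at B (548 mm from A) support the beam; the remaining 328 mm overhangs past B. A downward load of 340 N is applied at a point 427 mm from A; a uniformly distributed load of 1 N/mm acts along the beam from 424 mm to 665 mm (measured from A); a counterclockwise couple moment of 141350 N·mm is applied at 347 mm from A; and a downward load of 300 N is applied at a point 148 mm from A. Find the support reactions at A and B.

A_x = 0, A_y = 553.5 N, B_y = 327.5 N

Resultant of the distributed load: 1 × 241 = 241 N at 544.5 mm from A.
Moments about A: B_y·548 − 340·427 − (1·241)·544.5 + 141350 − 300·148 = 0 → B_y = 179454.5/548 = 327.472 ≈ 327.5 N.
ΣF_y = 0: A_y + 327.472 − 340 − 1·241 − 300 = 0 → A_y = 553.5 N.
ΣF_x = 0: no horizontal applied forces, so A_x = 0.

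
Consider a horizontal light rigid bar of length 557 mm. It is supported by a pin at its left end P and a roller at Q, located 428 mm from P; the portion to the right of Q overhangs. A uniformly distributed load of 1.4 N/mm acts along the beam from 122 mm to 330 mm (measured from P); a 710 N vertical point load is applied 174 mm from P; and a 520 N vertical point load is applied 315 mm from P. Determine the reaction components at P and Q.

P_x = 0, P_y = 696.1 N, Q_y = 825.1 N

Resultant of the distributed load: 1.4 × 208 = 291.2 N at 226 mm from P.
Taking moments about P: Q_y·428 − (1.4·208)·226 − 710·174 − 520·315 = 0 → Q_y = 353151.2/428 = 825.12 ≈ 825.1 N.
ΣF_y = 0: P_y + 825.12 − 1.4·208 − 710 − 520 = 0 → P_y = 696.1 N.
ΣF_x = 0: no horizontal applied forces, so P_x = 0.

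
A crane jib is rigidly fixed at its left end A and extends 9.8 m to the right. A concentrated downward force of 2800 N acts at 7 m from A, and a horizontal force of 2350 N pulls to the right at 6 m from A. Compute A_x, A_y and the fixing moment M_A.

A_x = -2350 N, A_y = 2800 N, M_A = 19600 N·m

ΣF_x = 0: A_x + 2350 = 0 → A_x = -2350 N.
ΣF_y = 0: A_y − 2800 = 0 → A_y = 2800 N.
ΣM about A: M_A − 2800·7 = 0 → M_A = 19600 N·m.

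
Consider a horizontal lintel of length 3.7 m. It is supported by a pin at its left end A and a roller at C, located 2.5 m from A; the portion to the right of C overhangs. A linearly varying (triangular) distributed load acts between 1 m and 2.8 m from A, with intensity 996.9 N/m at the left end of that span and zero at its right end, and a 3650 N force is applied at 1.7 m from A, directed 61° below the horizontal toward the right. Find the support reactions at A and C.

A_x = -1770 N, A_y = 1345 N, C_y = 2745 N

Resultant of the triangular load: ½ × 996.9 × 1.8 = 897.21 N, acting at 1.6 m from A (one-third of the span from the peak).
Moments about A: C_y·2.5 − (½·996.9·1.8)·1.6 − 3650·sin61°·1.7 = 0 → C_y = 6862.55/2.5 = 2745.02 ≈ 2745 N.
ΣF_y = 0: A_y + 2745.02 − ½·996.9·1.8 − 3650·sin61° = 0 → A_y = 1345 N.
ΣF_x = 0: A_x + 3650·cos61° = 0 → A_x = -1770 N.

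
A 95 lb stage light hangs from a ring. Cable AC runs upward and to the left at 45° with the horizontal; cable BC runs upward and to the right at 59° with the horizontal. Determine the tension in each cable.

T_AC = 50.43 lb, T_BC = 69.23 lb

ΣF_x = 0: −T_AC·cos45° + T_BC·cos59° = 0 → T_BC = 1.37292·T_AC.
ΣF_y = 0: T_AC·sin45° + T_BC·sin59° = 95.
Substitute: T_AC·(0.707107 + 1.37292·0.857167) = 95 → T_AC = 50.4265 ≈ 50.43 lb.
Then T_BC = 1.37292 × 50.4265 = 69.23 lb.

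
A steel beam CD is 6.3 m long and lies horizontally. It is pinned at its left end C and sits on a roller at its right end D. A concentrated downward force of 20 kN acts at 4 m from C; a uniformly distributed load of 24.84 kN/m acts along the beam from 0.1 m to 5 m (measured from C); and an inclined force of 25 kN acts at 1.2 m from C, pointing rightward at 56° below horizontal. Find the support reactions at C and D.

Resultant of the distributed load: 24.84 × 4.9 = 121.716 kN at 2.55 m from C.
ΣM about C: D_y·6.3 − 20·4 − (24.84·4.9)·2.55 − 25·sin56°·1.2 = 0 → D_y = 415.247/6.3 = 65.9122 ≈ 65.91 kN.
ΣF_y = 0: C_y + 65.9122 − 20 − 24.84·4.9 − 25·sin56° = 0 → C_y = 96.53 kN.
ΣF_x = 0: C_x + 25·cos56° = 0 → C_x = -13.98 kN.

C_x = -13.98 kN, C_y = 96.53 kN, D_y = 65.91 kN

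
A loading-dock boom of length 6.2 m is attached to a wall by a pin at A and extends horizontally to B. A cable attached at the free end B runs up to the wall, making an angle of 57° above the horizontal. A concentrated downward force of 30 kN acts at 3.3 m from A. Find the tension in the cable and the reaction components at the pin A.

T = 19.04 kN, A_x = 10.37 kN, A_y = 14.03 kN

ΣM about A: T·sin57°·6.2 − 30·3.3 = 0 → T = 99/(6.2·0.838671) = 19.0393 ≈ 19.04 kN.
ΣF_x = 0: A_x − T·cos57° = 0 → A_x = 19.0393 × 0.544639 = 10.37 kN.
ΣF_y = 0: A_y + T·sin57° − 30 = 0 → A_y = 30 − 19.0393 × 0.838671 = 14.03 kN.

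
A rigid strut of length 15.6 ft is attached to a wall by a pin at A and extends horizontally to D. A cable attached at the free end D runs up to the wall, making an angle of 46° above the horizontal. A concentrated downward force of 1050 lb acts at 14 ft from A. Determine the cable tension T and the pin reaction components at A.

T = 1310 lb, A_x = 910.0 lb, A_y = 107.7 lb

ΣM about A: T·sin46°·15.6 − 1050·14 = 0 → T = 14700/(15.6·0.71934) = 1309.96 ≈ 1310 lb.
ΣF_x = 0: A_x − T·cos46° = 0 → A_x = 1309.96 × 0.694658 = 910.0 lb.
ΣF_y = 0: A_y + T·sin46° − 1050 = 0 → A_y = 1050 − 1309.96 × 0.71934 = 107.7 lb.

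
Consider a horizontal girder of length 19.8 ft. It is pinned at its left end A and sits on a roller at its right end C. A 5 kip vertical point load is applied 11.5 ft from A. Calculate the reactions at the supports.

A_x = 0, A_y = 2.096 kip, C_y = 2.904 kip

ΣM about A: C_y·19.8 − 5·11.5 = 0 → C_y = 57.5/19.8 = 2.90404 ≈ 2.904 kip.
ΣF_y = 0: A_y + 2.90404 − 5 = 0 → A_y = 2.096 kip.
ΣF_x = 0: no horizontal applied forces, so A_x = 0.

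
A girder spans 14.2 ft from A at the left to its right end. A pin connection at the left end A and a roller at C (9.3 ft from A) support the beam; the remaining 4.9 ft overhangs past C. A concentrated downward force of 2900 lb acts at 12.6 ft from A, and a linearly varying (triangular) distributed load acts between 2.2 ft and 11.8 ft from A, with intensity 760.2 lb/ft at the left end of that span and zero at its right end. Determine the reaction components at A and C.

Resultant of the triangular load: ½ × 760.2 × 9.6 = 3648.96 lb, acting at 5.4 ft from A (one-third of the span from the peak).
Moments about A: C_y·9.3 − 2900·12.6 − (½·760.2·9.6)·5.4 = 0 → C_y = 56244.384/9.3 = 6047.78 ≈ 6048 lb.
ΣF_y = 0: A_y + 6047.78 − 2900 − ½·760.2·9.6 = 0 → A_y = 501.2 lb.
ΣF_x = 0: no horizontal applied forces, so A_x = 0.

A_x = 0, A_y = 501.2 lb, C_y = 6048 lb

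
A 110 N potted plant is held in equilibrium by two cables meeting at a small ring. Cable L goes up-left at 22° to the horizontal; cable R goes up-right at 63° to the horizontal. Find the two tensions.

ΣF_x = 0: −T_L·cos22° + T_R·cos63° = 0 → T_R = 2.0423·T_L.
ΣF_y = 0: T_L·sin22° + T_R·sin63° = 110.
Substitute: T_L·(0.374607 + 2.0423·0.891007) = 110 → T_L = 50.1296 ≈ 50.13 N.
Then T_R = 2.0423 × 50.1296 = 102.4 N.

T_L = 50.13 N, T_R = 102.4 N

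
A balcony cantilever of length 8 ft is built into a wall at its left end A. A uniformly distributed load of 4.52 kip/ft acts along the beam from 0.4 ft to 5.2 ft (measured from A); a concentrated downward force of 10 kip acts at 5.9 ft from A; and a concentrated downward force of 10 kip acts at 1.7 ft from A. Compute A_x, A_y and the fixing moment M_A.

A_x = 0, A_y = 41.70 kip, M_A = 136.7 kip·ft

Resultant of the distributed load: 4.52 × 4.8 = 21.696 kip at 2.8 ft from A.
ΣF_x = 0: A_x = 0.
ΣF_y = 0: A_y − 4.52·4.8 − 10 − 10 = 0 → A_y = 41.70 kip.
ΣM about A: M_A − (4.52·4.8)·2.8 − 10·5.9 − 10·1.7 = 0 → M_A = 136.7 kip·ft.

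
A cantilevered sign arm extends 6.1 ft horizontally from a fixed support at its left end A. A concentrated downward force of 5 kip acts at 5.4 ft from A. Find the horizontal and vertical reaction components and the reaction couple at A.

A_x = 0, A_y = 5.000 kip, M_A = 27.00 kip·ft

ΣF_x = 0: A_x = 0.
ΣF_y = 0: A_y − 5 = 0 → A_y = 5.000 kip.
ΣM about A: M_A − 5·5.4 = 0 → M_A = 27.00 kip·ft.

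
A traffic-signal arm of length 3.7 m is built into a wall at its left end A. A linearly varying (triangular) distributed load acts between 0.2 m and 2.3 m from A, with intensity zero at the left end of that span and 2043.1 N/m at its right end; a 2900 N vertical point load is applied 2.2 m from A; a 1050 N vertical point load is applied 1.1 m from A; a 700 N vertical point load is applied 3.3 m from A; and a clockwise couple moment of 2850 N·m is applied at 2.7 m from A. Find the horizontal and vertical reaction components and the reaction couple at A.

Resultant of the triangular load: ½ × 2043.1 × 2.1 = 2145.255 N, acting at 1.6 m from A (one-third of the span from the peak).
ΣF_x = 0: A_x = 0.
ΣF_y = 0: A_y − ½·2043.1·2.1 − 2900 − 1050 − 700 = 0 → A_y = 6795 N.
ΣM about A: M_A − (½·2043.1·2.1)·1.6 − 2900·2.2 − 1050·1.1 − 700·3.3 − 2850 = 0 → M_A = 16130 N·m.

A_x = 0, A_y = 6795 N, M_A = 16130 N·m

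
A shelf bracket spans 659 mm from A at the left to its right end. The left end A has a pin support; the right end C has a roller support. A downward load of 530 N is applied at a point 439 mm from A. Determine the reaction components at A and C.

Taking moments about A: C_y·659 − 530·439 = 0 → C_y = 232670/659 = 353.065 ≈ 353.1 N.
ΣF_y = 0: A_y + 353.065 − 530 = 0 → A_y = 176.9 N.
ΣF_x = 0: no horizontal applied forces, so A_x = 0.

A_x = 0, A_y = 176.9 N, C_y = 353.1 N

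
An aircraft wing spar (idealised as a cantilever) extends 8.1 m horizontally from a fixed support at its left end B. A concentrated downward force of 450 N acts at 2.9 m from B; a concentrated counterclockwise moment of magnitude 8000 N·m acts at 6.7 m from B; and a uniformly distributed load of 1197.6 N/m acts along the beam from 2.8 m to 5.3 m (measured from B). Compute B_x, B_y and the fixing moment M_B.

B_x = 0, B_y = 3444 N, M_B = 5431 N·m

Resultant of the distributed load: 1197.6 × 2.5 = 2994 N at 4.05 m from B.
ΣF_x = 0: B_x = 0.
ΣF_y = 0: B_y − 450 − 1197.6·2.5 = 0 → B_y = 3444 N.
ΣM about B: M_B − 450·2.9 + 8000 − (1197.6·2.5)·4.05 = 0 → M_B = 5431 N·m.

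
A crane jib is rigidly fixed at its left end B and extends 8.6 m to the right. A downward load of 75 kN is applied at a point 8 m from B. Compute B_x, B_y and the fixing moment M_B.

ΣF_x = 0: B_x = 0.
ΣF_y = 0: B_y − 75 = 0 → B_y = 75.00 kN.
ΣM about B: M_B − 75·8 = 0 → M_B = 600.0 kN·m.

B_x = 0, B_y = 75.00 kN, M_B = 600.0 kN·m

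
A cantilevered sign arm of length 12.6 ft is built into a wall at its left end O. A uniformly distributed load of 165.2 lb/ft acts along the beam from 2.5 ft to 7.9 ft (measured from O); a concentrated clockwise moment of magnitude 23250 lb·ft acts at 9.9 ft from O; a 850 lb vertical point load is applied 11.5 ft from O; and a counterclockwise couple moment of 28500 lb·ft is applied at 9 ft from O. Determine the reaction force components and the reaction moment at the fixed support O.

Resultant of the distributed load: 165.2 × 5.4 = 892.08 lb at 5.2 ft from O.
ΣF_x = 0: O_x = 0.
ΣF_y = 0: O_y − 165.2·5.4 − 850 = 0 → O_y = 1742 lb.
ΣM about O: M_O − (165.2·5.4)·5.2 − 23250 − 850·11.5 + 28500 = 0 → M_O = 9164 lb·ft.

O_x = 0, O_y = 1742 lb, M_O = 9164 lb·ft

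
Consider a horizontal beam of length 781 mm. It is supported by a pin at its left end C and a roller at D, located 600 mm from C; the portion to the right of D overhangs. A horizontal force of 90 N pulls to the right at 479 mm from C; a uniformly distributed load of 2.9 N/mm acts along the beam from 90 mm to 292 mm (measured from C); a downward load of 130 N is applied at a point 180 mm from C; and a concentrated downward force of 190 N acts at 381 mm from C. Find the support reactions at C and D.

Resultant of the distributed load: 2.9 × 202 = 585.8 N at 191 mm from C.
Moments about C: D_y·600 − (2.9·202)·191 − 130·180 − 190·381 = 0 → D_y = 207677.8/600 = 346.13 ≈ 346.1 N.
ΣF_y = 0: C_y + 346.13 − 2.9·202 − 130 − 190 = 0 → C_y = 559.7 N.
ΣF_x = 0: C_x + 90 = 0 → C_x = -90.00 N.

C_x = -90.00 N, C_y = 559.7 N, D_y = 346.1 N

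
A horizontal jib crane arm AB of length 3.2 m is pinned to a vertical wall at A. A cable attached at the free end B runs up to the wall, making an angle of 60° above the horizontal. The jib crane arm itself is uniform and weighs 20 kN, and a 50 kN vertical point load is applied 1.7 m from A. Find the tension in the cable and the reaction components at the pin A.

ΣM about A: T·sin60°·3.2 − 20·1.6 − 50·1.7 = 0 → T = 117/(3.2·0.866025) = 42.2188 ≈ 42.22 kN.
ΣF_x = 0: A_x − T·cos60° = 0 → A_x = 42.2188 × 0.5 = 21.11 kN.
ΣF_y = 0: A_y + T·sin60° − 20 − 50 = 0 → A_y = 70 − 42.2188 × 0.866025 = 33.44 kN.

T = 42.22 kN, A_x = 21.11 kN, A_y = 33.44 kN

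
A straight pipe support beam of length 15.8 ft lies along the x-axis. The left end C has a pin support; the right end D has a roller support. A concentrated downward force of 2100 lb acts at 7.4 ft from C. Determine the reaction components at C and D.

Taking moments about C: D_y·15.8 − 2100·7.4 = 0 → D_y = 15540/15.8 = 983.544 ≈ 983.5 lb.
ΣF_y = 0: C_y + 983.544 − 2100 = 0 → C_y = 1116 lb.
ΣF_x = 0: no horizontal applied forces, so C_x = 0.

C_x = 0, C_y = 1116 lb, D_y = 983.5 lb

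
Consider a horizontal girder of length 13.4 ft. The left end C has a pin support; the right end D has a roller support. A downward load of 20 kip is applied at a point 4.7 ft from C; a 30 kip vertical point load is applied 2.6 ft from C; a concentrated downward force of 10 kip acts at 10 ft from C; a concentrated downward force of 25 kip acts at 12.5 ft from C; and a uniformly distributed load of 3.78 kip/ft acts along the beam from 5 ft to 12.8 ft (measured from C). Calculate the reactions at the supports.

C_x = 0, C_y = 51.28 kip, D_y = 63.20 kip

Resultant of the distributed load: 3.78 × 7.8 = 29.484 kip at 8.9 ft from C.
Taking moments about C: D_y·13.4 − 20·4.7 − 30·2.6 − 10·10 − 25·12.5 − (3.78·7.8)·8.9 = 0 → D_y = 846.9076/13.4 = 63.2021 ≈ 63.20 kip.
ΣF_y = 0: C_y + 63.2021 − 20 − 30 − 10 − 25 − 3.78·7.8 = 0 → C_y = 51.28 kip.
ΣF_x = 0: no horizontal applied forces, so C_x = 0.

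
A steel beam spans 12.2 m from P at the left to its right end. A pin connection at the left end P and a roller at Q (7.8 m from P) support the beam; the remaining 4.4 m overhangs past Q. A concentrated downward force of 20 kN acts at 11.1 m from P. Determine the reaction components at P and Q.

P_x = 0, P_y = -8.462 kN, Q_y = 28.46 kN

ΣM about P: Q_y·7.8 − 20·11.1 = 0 → Q_y = 222/7.8 = 28.4615 ≈ 28.46 kN.
ΣF_y = 0: P_y + 28.4615 − 20 = 0 → P_y = -8.462 kN.
ΣF_x = 0: no horizontal applied forces, so P_x = 0.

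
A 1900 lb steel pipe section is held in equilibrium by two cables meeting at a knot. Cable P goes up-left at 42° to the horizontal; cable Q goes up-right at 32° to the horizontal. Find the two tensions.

ΣF_x = 0: −T_P·cos42° + T_Q·cos32° = 0 → T_Q = 0.8763·T_P.
ΣF_y = 0: T_P·sin42° + T_Q·sin32° = 1900.
Substitute: T_P·(0.669131 + 0.8763·0.529919) = 1900 → T_P = 1676.23 ≈ 1676 lb.
Then T_Q = 0.8763 × 1676.23 = 1469 lb.

T_P = 1676 lb, T_Q = 1469 lb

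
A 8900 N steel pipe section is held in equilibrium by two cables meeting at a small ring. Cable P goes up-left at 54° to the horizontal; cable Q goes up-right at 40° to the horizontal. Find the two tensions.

ΣF_x = 0: −T_P·cos54° + T_Q·cos40° = 0 → T_Q = 0.767299·T_P.
ΣF_y = 0: T_P·sin54° + T_Q·sin40° = 8900.
Substitute: T_P·(0.809017 + 0.767299·0.642788) = 8900 → T_P = 6834.44 ≈ 6834 N.
Then T_Q = 0.767299 × 6834.44 = 5244 N.

T_P = 6834 N, T_Q = 5244 N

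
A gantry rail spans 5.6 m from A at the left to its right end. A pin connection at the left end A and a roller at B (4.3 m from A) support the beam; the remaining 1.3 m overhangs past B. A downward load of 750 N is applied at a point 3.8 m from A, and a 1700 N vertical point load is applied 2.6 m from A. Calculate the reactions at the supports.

Moments about A: B_y·4.3 − 750·3.8 − 1700·2.6 = 0 → B_y = 7270/4.3 = 1690.7 ≈ 1691 N.
ΣF_y = 0: A_y + 1690.7 − 750 − 1700 = 0 → A_y = 759.3 N.
ΣF_x = 0: no horizontal applied forces, so A_x = 0.

A_x = 0, A_y = 759.3 N, B_y = 1691 N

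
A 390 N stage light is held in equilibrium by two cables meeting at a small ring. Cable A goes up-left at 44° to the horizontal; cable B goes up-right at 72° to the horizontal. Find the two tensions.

T_A = 134.1 N, T_B = 312.1 N

ΣF_x = 0: −T_A·cos44° + T_B·cos72° = 0 → T_B = 2.32783·T_A.
ΣF_y = 0: T_A·sin44° + T_B·sin72° = 390.
Substitute: T_A·(0.694658 + 2.32783·0.951057) = 390 → T_A = 134.087 ≈ 134.1 N.
Then T_B = 2.32783 × 134.087 = 312.1 N.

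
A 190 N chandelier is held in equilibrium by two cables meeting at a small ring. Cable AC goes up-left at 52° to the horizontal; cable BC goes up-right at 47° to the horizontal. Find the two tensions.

T_AC = 131.2 N, T_BC = 118.4 N

ΣF_x = 0: −T_AC·cos52° + T_BC·cos47° = 0 → T_BC = 0.902732·T_AC.
ΣF_y = 0: T_AC·sin52° + T_BC·sin47° = 190.
Substitute: T_AC·(0.788011 + 0.902732·0.731354) = 190 → T_AC = 131.195 ≈ 131.2 N.
Then T_BC = 0.902732 × 131.195 = 118.4 N.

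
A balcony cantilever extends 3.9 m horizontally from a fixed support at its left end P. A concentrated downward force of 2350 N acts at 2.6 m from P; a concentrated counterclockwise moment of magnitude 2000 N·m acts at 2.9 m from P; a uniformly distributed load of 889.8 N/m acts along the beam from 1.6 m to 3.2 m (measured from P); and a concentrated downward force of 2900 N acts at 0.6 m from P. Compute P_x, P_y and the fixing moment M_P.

Resultant of the distributed load: 889.8 × 1.6 = 1423.68 N at 2.4 m from P.
ΣF_x = 0: P_x = 0.
ΣF_y = 0: P_y − 2350 − 889.8·1.6 − 2900 = 0 → P_y = 6674 N.
ΣM about P: M_P − 2350·2.6 + 2000 − (889.8·1.6)·2.4 − 2900·0.6 = 0 → M_P = 9267 N·m.

P_x = 0, P_y = 6674 N, M_P = 9267 N·m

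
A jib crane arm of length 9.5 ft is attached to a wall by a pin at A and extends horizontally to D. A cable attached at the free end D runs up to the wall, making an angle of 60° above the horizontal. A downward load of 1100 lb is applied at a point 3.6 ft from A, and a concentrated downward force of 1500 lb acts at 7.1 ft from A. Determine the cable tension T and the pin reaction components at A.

T = 1776 lb, A_x = 887.9 lb, A_y = 1062 lb

ΣM about A: T·sin60°·9.5 − 1100·3.6 − 1500·7.1 = 0 → T = 14610/(9.5·0.866025) = 1775.81 ≈ 1776 lb.
ΣF_x = 0: A_x − T·cos60° = 0 → A_x = 1775.81 × 0.5 = 887.9 lb.
ΣF_y = 0: A_y + T·sin60° − 1100 − 1500 = 0 → A_y = 2600 − 1775.81 × 0.866025 = 1062 lb.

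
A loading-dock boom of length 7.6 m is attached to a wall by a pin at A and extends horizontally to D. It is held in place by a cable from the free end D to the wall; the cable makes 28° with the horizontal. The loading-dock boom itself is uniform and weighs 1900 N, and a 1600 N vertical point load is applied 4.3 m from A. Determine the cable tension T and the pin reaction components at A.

ΣM about A: T·sin28°·7.6 − 1900·3.8 − 1600·4.3 = 0 → T = 14100/(7.6·0.469472) = 3951.81 ≈ 3952 N.
ΣF_x = 0: A_x − T·cos28° = 0 → A_x = 3951.81 × 0.882948 = 3489 N.
ΣF_y = 0: A_y + T·sin28° − 1900 − 1600 = 0 → A_y = 3500 − 3951.81 × 0.469472 = 1645 N.

T = 3952 N, A_x = 3489 N, A_y = 1645 N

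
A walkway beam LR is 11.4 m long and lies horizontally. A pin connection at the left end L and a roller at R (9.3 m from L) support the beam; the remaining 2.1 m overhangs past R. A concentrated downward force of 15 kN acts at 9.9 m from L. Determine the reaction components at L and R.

Moments about L: R_y·9.3 − 15·9.9 = 0 → R_y = 148.5/9.3 = 15.9677 ≈ 15.97 kN.
ΣF_y = 0: L_y + 15.9677 − 15 = 0 → L_y = -0.9677 kN.
ΣF_x = 0: no horizontal applied forces, so L_x = 0.

L_x = 0, L_y = -0.9677 kN, R_y = 15.97 kN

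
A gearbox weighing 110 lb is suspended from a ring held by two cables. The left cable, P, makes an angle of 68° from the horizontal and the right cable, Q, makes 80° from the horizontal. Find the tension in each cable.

T_P = 36.05 lb, T_Q = 77.76 lb

ΣF_x = 0: −T_P·cos68° + T_Q·cos80° = 0 → T_Q = 2.15727·T_P.
ΣF_y = 0: T_P·sin68° + T_Q·sin80° = 110.
Substitute: T_P·(0.927184 + 2.15727·0.984808) = 110 → T_P = 36.0457 ≈ 36.05 lb.
Then T_Q = 2.15727 × 36.0457 = 77.76 lb.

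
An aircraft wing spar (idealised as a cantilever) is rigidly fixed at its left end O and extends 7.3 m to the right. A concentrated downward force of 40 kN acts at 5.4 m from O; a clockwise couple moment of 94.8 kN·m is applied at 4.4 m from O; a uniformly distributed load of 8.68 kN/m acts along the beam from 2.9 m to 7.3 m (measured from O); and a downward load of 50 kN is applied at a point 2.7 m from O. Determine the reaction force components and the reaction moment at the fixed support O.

Resultant of the distributed load: 8.68 × 4.4 = 38.192 kN at 5.1 m from O.
ΣF_x = 0: O_x = 0.
ΣF_y = 0: O_y − 40 − 8.68·4.4 − 50 = 0 → O_y = 128.2 kN.
ΣM about O: M_O − 40·5.4 − 94.8 − (8.68·4.4)·5.1 − 50·2.7 = 0 → M_O = 640.6 kN·m.

O_x = 0, O_y = 128.2 kN, M_O = 640.6 kN·m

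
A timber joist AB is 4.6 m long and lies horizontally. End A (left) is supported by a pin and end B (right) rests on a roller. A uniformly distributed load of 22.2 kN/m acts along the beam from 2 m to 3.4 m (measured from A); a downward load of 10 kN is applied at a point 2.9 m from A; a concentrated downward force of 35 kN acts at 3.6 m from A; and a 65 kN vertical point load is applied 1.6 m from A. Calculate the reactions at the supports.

Resultant of the distributed load: 22.2 × 1.4 = 31.08 kN at 2.7 m from A.
Moments about A: B_y·4.6 − (22.2·1.4)·2.7 − 10·2.9 − 35·3.6 − 65·1.6 = 0 → B_y = 342.916/4.6 = 74.547 ≈ 74.55 kN.
ΣF_y = 0: A_y + 74.547 − 22.2·1.4 − 10 − 35 − 65 = 0 → A_y = 66.53 kN.
ΣF_x = 0: no horizontal applied forces, so A_x = 0.

A_x = 0, A_y = 66.53 kN, B_y = 74.55 kN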